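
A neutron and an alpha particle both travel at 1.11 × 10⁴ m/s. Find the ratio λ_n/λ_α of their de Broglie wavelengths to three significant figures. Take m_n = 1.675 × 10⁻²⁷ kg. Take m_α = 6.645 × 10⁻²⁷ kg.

At fixed v, p = mv so λ = h/(mv) ∝ 1/m.
λ_n/λ_α = m_α/m_n = 6.645 × 10⁻²⁷/1.675 × 10⁻²⁷ = 3.97.

λ_n/λ_α = 3.97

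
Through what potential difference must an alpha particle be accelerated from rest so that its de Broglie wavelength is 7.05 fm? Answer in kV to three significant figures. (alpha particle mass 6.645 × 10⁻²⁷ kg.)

p = h/λ = 6.626 × 10⁻³⁴ / 7.050 × 10⁻¹⁵ = 9.399 × 10⁻²⁰ kg·m/s.
KE = p²/(2m) = 6.647 × 10⁻¹³ J.
V = KE/2e = 6.647 × 10⁻¹³ / (2 × 1.602 × 10⁻¹⁹) = 2070 kV.

V = 2070 kV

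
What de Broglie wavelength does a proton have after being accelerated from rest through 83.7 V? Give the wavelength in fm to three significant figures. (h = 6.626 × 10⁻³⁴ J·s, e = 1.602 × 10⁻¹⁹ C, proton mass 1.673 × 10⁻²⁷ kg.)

KE = eV = 1.602 × 10⁻¹⁹ × 83.70 = 1.341 × 10⁻¹⁷ J.
p = √(2mKE) = √(2 × 1.673 × 10⁻²⁷ × 1.341 × 10⁻¹⁷) = 2.118 × 10⁻²² kg·m/s.
λ = h/p = 6.626 × 10⁻³⁴ / 2.118 × 10⁻²² = 3.13 × 10⁻¹² m = 3130 fm.

λ = 3130 fm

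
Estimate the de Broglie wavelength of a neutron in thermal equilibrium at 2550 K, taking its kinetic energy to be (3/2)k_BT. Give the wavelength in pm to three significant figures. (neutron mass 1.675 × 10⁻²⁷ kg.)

λ = 49.8 pm

KE = (3/2)k_BT = 1.5 × 1.381 × 10⁻²³ × 2550 = 5.282 × 10⁻²⁰ J.
p = √(2mKE) = √(2 × 1.675 × 10⁻²⁷ × 5.282 × 10⁻²⁰) = 1.330 × 10⁻²³ kg·m/s.
λ = h/p = 4.98 × 10⁻¹¹ m = 49.8 pm.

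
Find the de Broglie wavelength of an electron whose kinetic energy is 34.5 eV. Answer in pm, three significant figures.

KE = 34.5 eV = 5.527 × 10⁻¹⁸ J.
p = √(2mKE) = √(2 × 9.109 × 10⁻³¹ × 5.527 × 10⁻¹⁸) = 3.173 × 10⁻²⁴ kg·m/s.
λ = h/p = 6.626 × 10⁻³⁴ / 3.173 × 10⁻²⁴ = 2.09 × 10⁻¹⁰ m = 209 pm.

λ = 209 pm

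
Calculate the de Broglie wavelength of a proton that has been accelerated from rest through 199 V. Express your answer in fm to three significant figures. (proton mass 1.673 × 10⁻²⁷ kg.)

KE = eV = 1.602 × 10⁻¹⁹ × 199.0 = 3.188 × 10⁻¹⁷ J.
p = √(2mKE) = √(2 × 1.673 × 10⁻²⁷ × 3.188 × 10⁻¹⁷) = 3.266 × 10⁻²² kg·m/s.
λ = h/p = 6.626 × 10⁻³⁴ / 3.266 × 10⁻²² = 2.03 × 10⁻¹² m = 2030 fm.

λ = 2030 fm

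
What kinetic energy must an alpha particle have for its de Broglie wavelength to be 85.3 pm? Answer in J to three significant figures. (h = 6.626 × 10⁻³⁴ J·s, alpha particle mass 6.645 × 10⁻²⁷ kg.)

p = h/λ = 6.626 × 10⁻³⁴ / 8.530 × 10⁻¹¹ = 7.768 × 10⁻²⁴ kg·m/s.
KE = p²/(2m) = (7.768 × 10⁻²⁴)² / (2 × 6.645 × 10⁻²⁷) = 4.540 × 10⁻²¹ J = 4.54 × 10⁻²¹ J.

KE = 4.54 × 10⁻²¹ J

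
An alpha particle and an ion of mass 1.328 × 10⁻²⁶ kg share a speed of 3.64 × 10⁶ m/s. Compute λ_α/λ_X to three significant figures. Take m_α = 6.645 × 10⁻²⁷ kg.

λ_α/λ_X = 2.00

At fixed v, p = mv so λ = h/(mv) ∝ 1/m.
λ_α/λ_X = m_X/m_α = 1.328 × 10⁻²⁶/6.645 × 10⁻²⁷ = 2.00.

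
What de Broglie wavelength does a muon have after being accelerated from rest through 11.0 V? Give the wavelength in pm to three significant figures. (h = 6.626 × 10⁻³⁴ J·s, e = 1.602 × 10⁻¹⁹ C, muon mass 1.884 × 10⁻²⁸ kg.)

KE = eV = 1.602 × 10⁻¹⁹ × 11.00 = 1.762 × 10⁻¹⁸ J.
p = √(2mKE) = √(2 × 1.884 × 10⁻²⁸ × 1.762 × 10⁻¹⁸) = 2.577 × 10⁻²³ kg·m/s.
λ = h/p = 6.626 × 10⁻³⁴ / 2.577 × 10⁻²³ = 2.57 × 10⁻¹¹ m = 25.7 pm.

λ = 25.7 pm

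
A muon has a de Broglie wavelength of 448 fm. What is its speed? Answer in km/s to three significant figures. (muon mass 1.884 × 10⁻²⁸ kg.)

p = h/λ = 6.626 × 10⁻³⁴ / 4.480 × 10⁻¹³ = 1.479 × 10⁻²¹ kg·m/s.
v = p/m = 1.479 × 10⁻²¹ / 1.884 × 10⁻²⁸ = 7.85 × 10⁶ m/s = 7850 km/s.

v = 7850 km/s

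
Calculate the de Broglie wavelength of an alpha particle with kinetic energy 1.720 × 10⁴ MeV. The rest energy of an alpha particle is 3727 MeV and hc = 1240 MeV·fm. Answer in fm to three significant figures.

λ = 0.0602 fm

Total energy E = KE + m₀c² = 1.720 × 10⁴ + 3727 = 20927 MeV.
(pc)² = E² − (m₀c²)² = (20927)² − (3727)² = 4.240 × 10⁸ MeV², so pc = 2.059 × 10⁴ MeV.
λ = hc/(pc) = 1240 MeV·fm / 2.059 × 10⁴ MeV = 0.0602 fm.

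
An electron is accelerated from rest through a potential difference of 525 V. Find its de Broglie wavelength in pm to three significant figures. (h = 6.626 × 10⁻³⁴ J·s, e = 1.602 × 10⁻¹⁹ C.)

KE = eV = 1.602 × 10⁻¹⁹ × 525.0 = 8.411 × 10⁻¹⁷ J.
p = √(2mKE) = √(2 × 9.109 × 10⁻³¹ × 8.411 × 10⁻¹⁷) = 1.238 × 10⁻²³ kg·m/s.
λ = h/p = 6.626 × 10⁻³⁴ / 1.238 × 10⁻²³ = 5.35 × 10⁻¹¹ m = 53.5 pm.

λ = 53.5 pm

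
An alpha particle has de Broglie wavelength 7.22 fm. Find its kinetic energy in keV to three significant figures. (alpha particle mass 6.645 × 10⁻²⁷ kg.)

p = h/λ = 6.626 × 10⁻³⁴ / 7.220 × 10⁻¹⁵ = 9.177 × 10⁻²⁰ kg·m/s.
KE = p²/(2m) = (9.177 × 10⁻²⁰)² / (2 × 6.645 × 10⁻²⁷) = 6.337 × 10⁻¹³ J = 3960 keV.

KE = 3960 keV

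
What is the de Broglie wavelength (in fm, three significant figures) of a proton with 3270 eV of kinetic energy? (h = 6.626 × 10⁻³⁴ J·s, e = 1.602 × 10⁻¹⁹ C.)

KE = 3270 eV = 5.239 × 10⁻¹⁶ J.
p = √(2mKE) = √(2 × 1.673 × 10⁻²⁷ × 5.239 × 10⁻¹⁶) = 1.324 × 10⁻²¹ kg·m/s.
λ = h/p = 6.626 × 10⁻³⁴ / 1.324 × 10⁻²¹ = 5.00 × 10⁻¹³ m = 500 fm.

λ = 500 fm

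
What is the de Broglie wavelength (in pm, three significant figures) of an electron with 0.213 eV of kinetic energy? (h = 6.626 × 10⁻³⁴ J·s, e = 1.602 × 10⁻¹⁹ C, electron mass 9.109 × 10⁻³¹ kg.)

KE = 0.213 eV = 3.412 × 10⁻²⁰ J.
p = √(2mKE) = √(2 × 9.109 × 10⁻³¹ × 3.412 × 10⁻²⁰) = 2.493 × 10⁻²⁵ kg·m/s.
λ = h/p = 6.626 × 10⁻³⁴ / 2.493 × 10⁻²⁵ = 2.66 × 10⁻⁹ m = 2660 pm.

λ = 2660 pm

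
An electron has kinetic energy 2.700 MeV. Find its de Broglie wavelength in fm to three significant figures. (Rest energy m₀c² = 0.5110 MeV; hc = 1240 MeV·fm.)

Total energy E = KE + m₀c² = 2.700 + 0.5110 = 3.2110 MeV.
(pc)² = E² − (m₀c²)² = (3.2110)² − (0.5110)² = 10.05 MeV², so pc = 3.170 MeV.
λ = hc/(pc) = 1240 MeV·fm / 3.170 MeV = 391 fm.

λ = 391 fm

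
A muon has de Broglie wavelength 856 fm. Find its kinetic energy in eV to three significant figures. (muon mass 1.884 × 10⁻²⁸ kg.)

KE = 9930 eV

p = h/λ = 6.626 × 10⁻³⁴ / 8.560 × 10⁻¹³ = 7.741 × 10⁻²² kg·m/s.
KE = p²/(2m) = (7.741 × 10⁻²²)² / (2 × 1.884 × 10⁻²⁸) = 1.590 × 10⁻¹⁵ J = 9930 eV.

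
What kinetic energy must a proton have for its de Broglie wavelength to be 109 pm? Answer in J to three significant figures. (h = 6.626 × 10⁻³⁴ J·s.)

p = h/λ = 6.626 × 10⁻³⁴ / 1.090 × 10⁻¹⁰ = 6.079 × 10⁻²⁴ kg·m/s.
KE = p²/(2m) = (6.079 × 10⁻²⁴)² / (2 × 1.673 × 10⁻²⁷) = 1.104 × 10⁻²⁰ J = 1.10 × 10⁻²⁰ J.

KE = 1.10 × 10⁻²⁰ J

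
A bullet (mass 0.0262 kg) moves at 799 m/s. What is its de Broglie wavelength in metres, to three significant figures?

p = mv = 0.0262 × 799 = 2.093 × 10¹ kg·m/s.
λ = h/p = 6.626 × 10⁻³⁴ / 2.093 × 10¹ = 3.17 × 10⁻³⁵ m.

λ = 3.17 × 10⁻³⁵ m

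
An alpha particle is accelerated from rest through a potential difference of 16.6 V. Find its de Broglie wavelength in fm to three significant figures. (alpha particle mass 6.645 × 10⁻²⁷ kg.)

KE = 2eV = 2 × 1.602 × 10⁻¹⁹ × 16.60 = 5.319 × 10⁻¹⁸ J.
p = √(2mKE) = √(2 × 6.645 × 10⁻²⁷ × 5.319 × 10⁻¹⁸) = 2.659 × 10⁻²² kg·m/s.
λ = h/p = 6.626 × 10⁻³⁴ / 2.659 × 10⁻²² = 2.49 × 10⁻¹² m = 2490 fm.

λ = 2490 fm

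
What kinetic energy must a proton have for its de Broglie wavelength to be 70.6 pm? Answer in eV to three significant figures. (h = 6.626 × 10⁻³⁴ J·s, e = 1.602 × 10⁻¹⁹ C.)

KE = 0.164 eV

p = h/λ = 6.626 × 10⁻³⁴ / 7.060 × 10⁻¹¹ = 9.385 × 10⁻²⁴ kg·m/s.
KE = p²/(2m) = (9.385 × 10⁻²⁴)² / (2 × 1.673 × 10⁻²⁷) = 2.632 × 10⁻²⁰ J = 0.164 eV.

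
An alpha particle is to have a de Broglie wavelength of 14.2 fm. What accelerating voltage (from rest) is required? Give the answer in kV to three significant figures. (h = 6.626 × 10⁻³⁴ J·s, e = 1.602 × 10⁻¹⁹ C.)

V = 511 kV

p = h/λ = 6.626 × 10⁻³⁴ / 1.420 × 10⁻¹⁴ = 4.666 × 10⁻²⁰ kg·m/s.
KE = p²/(2m) = 1.638 × 10⁻¹³ J.
V = KE/2e = 1.638 × 10⁻¹³ / (2 × 1.602 × 10⁻¹⁹) = 511 kV.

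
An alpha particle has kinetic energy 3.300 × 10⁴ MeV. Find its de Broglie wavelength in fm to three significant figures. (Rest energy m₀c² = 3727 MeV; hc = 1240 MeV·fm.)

Total energy E = KE + m₀c² = 3.300 × 10⁴ + 3727 = 36727 MeV.
(pc)² = E² − (m₀c²)² = (36727)² − (3727)² = 1.335 × 10⁹ MeV², so pc = 3.654 × 10⁴ MeV.
λ = hc/(pc) = 1240 MeV·fm / 3.654 × 10⁴ MeV = 0.0339 fm.

λ = 0.0339 fm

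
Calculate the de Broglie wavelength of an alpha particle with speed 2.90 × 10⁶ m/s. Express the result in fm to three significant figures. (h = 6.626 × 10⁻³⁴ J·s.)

λ = 34.4 fm

p = mv = 6.645 × 10⁻²⁷ × 2.90 × 10⁶ = 1.927 × 10⁻²⁰ kg·m/s.
λ = h/p = 6.626 × 10⁻³⁴ / 1.927 × 10⁻²⁰ = 3.44 × 10⁻¹⁴ m = 34.4 fm.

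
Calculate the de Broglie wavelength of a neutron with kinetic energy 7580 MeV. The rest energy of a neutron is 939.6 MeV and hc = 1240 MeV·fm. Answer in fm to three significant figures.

λ = 0.146 fm

Total energy E = KE + m₀c² = 7580 + 939.6 = 8519.6 MeV.
(pc)² = E² − (m₀c²)² = (8519.6)² − (939.6)² = 7.170 × 10⁷ MeV², so pc = 8468 MeV.
λ = hc/(pc) = 1240 MeV·fm / 8468 MeV = 0.146 fm.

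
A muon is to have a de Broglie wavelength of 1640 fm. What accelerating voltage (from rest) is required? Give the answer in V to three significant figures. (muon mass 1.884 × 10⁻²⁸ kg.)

V = 2700 V

p = h/λ = 6.626 × 10⁻³⁴ / 1.640 × 10⁻¹² = 4.040 × 10⁻²² kg·m/s.
KE = p²/(2m) = 4.332 × 10⁻¹⁶ J.
V = KE/e = 4.332 × 10⁻¹⁶ / (1.602 × 10⁻¹⁹) = 2700 V.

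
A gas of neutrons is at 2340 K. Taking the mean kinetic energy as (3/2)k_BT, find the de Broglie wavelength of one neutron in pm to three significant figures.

λ = 52.0 pm

KE = (3/2)k_BT = 1.5 × 1.381 × 10⁻²³ × 2340 = 4.847 × 10⁻²⁰ J.
p = √(2mKE) = √(2 × 1.675 × 10⁻²⁷ × 4.847 × 10⁻²⁰) = 1.274 × 10⁻²³ kg·m/s.
λ = h/p = 5.20 × 10⁻¹¹ m = 52.0 pm.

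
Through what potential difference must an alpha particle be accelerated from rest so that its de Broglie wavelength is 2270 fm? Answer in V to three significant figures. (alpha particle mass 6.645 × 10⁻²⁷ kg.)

p = h/λ = 6.626 × 10⁻³⁴ / 2.270 × 10⁻¹² = 2.919 × 10⁻²² kg·m/s.
KE = p²/(2m) = 6.411 × 10⁻¹⁸ J.
V = KE/2e = 6.411 × 10⁻¹⁸ / (2 × 1.602 × 10⁻¹⁹) = 20.0 V.

V = 20.0 V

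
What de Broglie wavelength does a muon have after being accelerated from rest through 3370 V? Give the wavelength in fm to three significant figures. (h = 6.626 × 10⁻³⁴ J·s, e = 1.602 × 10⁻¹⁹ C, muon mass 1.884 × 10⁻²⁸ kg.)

λ = 1470 fm

KE = eV = 1.602 × 10⁻¹⁹ × 3370 = 5.399 × 10⁻¹⁶ J.
p = √(2mKE) = √(2 × 1.884 × 10⁻²⁸ × 5.399 × 10⁻¹⁶) = 4.510 × 10⁻²² kg·m/s.
λ = h/p = 6.626 × 10⁻³⁴ / 4.510 × 10⁻²² = 1.47 × 10⁻¹² m = 1470 fm.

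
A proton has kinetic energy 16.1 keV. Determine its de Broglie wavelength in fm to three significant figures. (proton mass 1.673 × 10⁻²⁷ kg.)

KE = 16.1 keV = 2.579 × 10⁻¹⁵ J.
p = √(2mKE) = √(2 × 1.673 × 10⁻²⁷ × 2.579 × 10⁻¹⁵) = 2.938 × 10⁻²¹ kg·m/s.
λ = h/p = 6.626 × 10⁻³⁴ / 2.938 × 10⁻²¹ = 2.26 × 10⁻¹³ m = 226 fm.

λ = 226 fm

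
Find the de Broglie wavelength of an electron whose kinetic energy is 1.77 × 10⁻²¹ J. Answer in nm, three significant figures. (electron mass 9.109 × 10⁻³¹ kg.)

λ = 11.7 nm

p = √(2mKE) = √(2 × 9.109 × 10⁻³¹ × 1.770 × 10⁻²¹) = 5.679 × 10⁻²⁶ kg·m/s.
λ = h/p = 6.626 × 10⁻³⁴ / 5.679 × 10⁻²⁶ = 1.17 × 10⁻⁸ m = 11.7 nm.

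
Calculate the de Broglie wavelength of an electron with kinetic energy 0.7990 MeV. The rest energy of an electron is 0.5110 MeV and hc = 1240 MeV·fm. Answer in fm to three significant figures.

Total energy E = KE + m₀c² = 0.7990 + 0.5110 = 1.3100 MeV.
(pc)² = E² − (m₀c²)² = (1.3100)² − (0.5110)² = 1.455 MeV², so pc = 1.206 MeV.
λ = hc/(pc) = 1240 MeV·fm / 1.206 MeV = 1030 fm.

λ = 1030 fm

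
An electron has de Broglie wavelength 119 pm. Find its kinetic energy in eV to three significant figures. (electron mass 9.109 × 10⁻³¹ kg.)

KE = 106 eV

p = h/λ = 6.626 × 10⁻³⁴ / 1.190 × 10⁻¹⁰ = 5.568 × 10⁻²⁴ kg·m/s.
KE = p²/(2m) = (5.568 × 10⁻²⁴)² / (2 × 9.109 × 10⁻³¹) = 1.702 × 10⁻¹⁷ J = 106 eV.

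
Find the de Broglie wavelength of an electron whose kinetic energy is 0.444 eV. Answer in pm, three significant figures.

λ = 1840 pm

KE = 0.444 eV = 7.113 × 10⁻²⁰ J.
p = √(2mKE) = √(2 × 9.109 × 10⁻³¹ × 7.113 × 10⁻²⁰) = 3.600 × 10⁻²⁵ kg·m/s.
λ = h/p = 6.626 × 10⁻³⁴ / 3.600 × 10⁻²⁵ = 1.84 × 10⁻⁹ m = 1840 pm.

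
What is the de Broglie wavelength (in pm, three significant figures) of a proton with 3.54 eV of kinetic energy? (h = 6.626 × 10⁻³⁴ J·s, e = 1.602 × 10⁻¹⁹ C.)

λ = 15.2 pm

KE = 3.54 eV = 5.671 × 10⁻¹⁹ J.
p = √(2mKE) = √(2 × 1.673 × 10⁻²⁷ × 5.671 × 10⁻¹⁹) = 4.356 × 10⁻²³ kg·m/s.
λ = h/p = 6.626 × 10⁻³⁴ / 4.356 × 10⁻²³ = 1.52 × 10⁻¹¹ m = 15.2 pm.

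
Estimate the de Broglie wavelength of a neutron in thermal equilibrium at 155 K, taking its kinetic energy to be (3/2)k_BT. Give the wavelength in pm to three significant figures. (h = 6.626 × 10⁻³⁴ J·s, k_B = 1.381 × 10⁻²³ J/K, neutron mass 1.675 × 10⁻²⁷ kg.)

KE = (3/2)k_BT = 1.5 × 1.381 × 10⁻²³ × 155 = 3.211 × 10⁻²¹ J.
p = √(2mKE) = √(2 × 1.675 × 10⁻²⁷ × 3.211 × 10⁻²¹) = 3.280 × 10⁻²⁴ kg·m/s.
λ = h/p = 2.02 × 10⁻¹⁰ m = 202 pm.

λ = 202 pm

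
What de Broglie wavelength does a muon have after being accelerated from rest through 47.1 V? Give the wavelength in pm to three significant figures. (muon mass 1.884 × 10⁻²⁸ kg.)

KE = eV = 1.602 × 10⁻¹⁹ × 47.10 = 7.545 × 10⁻¹⁸ J.
p = √(2mKE) = √(2 × 1.884 × 10⁻²⁸ × 7.545 × 10⁻¹⁸) = 5.332 × 10⁻²³ kg·m/s.
λ = h/p = 6.626 × 10⁻³⁴ / 5.332 × 10⁻²³ = 1.24 × 10⁻¹¹ m = 12.4 pm.

λ = 12.4 pm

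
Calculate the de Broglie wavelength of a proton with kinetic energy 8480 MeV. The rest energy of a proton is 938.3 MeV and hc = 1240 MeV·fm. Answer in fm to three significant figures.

Total energy E = KE + m₀c² = 8480 + 938.3 = 9418.3 MeV.
(pc)² = E² − (m₀c²)² = (9418.3)² − (938.3)² = 8.782 × 10⁷ MeV², so pc = 9371 MeV.
λ = hc/(pc) = 1240 MeV·fm / 9371 MeV = 0.132 fm.

λ = 0.132 fm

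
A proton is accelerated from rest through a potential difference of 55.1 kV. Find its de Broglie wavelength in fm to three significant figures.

KE = eV = 1.602 × 10⁻¹⁹ × 5.510 × 10⁴ = 8.827 × 10⁻¹⁵ J.
p = √(2mKE) = √(2 × 1.673 × 10⁻²⁷ × 8.827 × 10⁻¹⁵) = 5.435 × 10⁻²¹ kg·m/s.
λ = h/p = 6.626 × 10⁻³⁴ / 5.435 × 10⁻²¹ = 1.22 × 10⁻¹³ m = 122 fm.

λ = 122 fm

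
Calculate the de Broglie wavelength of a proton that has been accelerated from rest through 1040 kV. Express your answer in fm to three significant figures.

λ = 28.1 fm

KE = eV = 1.602 × 10⁻¹⁹ × 1.040 × 10⁶ = 1.666 × 10⁻¹³ J.
p = √(2mKE) = √(2 × 1.673 × 10⁻²⁷ × 1.666 × 10⁻¹³) = 2.361 × 10⁻²⁰ kg·m/s.
λ = h/p = 6.626 × 10⁻³⁴ / 2.361 × 10⁻²⁰ = 2.81 × 10⁻¹⁴ m = 28.1 fm.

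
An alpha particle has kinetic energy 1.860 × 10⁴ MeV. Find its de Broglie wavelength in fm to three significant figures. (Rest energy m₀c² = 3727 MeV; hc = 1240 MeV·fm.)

Total energy E = KE + m₀c² = 1.860 × 10⁴ + 3727 = 22327 MeV.
(pc)² = E² − (m₀c²)² = (22327)² − (3727)² = 4.846 × 10⁸ MeV², so pc = 2.201 × 10⁴ MeV.
λ = hc/(pc) = 1240 MeV·fm / 2.201 × 10⁴ MeV = 0.0563 fm.

λ = 0.0563 fm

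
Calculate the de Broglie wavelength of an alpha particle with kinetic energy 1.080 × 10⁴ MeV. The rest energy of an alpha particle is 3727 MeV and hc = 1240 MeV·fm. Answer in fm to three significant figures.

λ = 0.0883 fm

Total energy E = KE + m₀c² = 1.080 × 10⁴ + 3727 = 14527 MeV.
(pc)² = E² − (m₀c²)² = (14527)² − (3727)² = 1.971 × 10⁸ MeV², so pc = 1.404 × 10⁴ MeV.
λ = hc/(pc) = 1240 MeV·fm / 1.404 × 10⁴ MeV = 0.0883 fm.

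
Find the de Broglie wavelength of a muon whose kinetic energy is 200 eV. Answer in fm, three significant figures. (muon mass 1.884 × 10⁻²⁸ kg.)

λ = 6030 fm

KE = 200 eV = 3.204 × 10⁻¹⁷ J.
p = √(2mKE) = √(2 × 1.884 × 10⁻²⁸ × 3.204 × 10⁻¹⁷) = 1.099 × 10⁻²² kg·m/s.
λ = h/p = 6.626 × 10⁻³⁴ / 1.099 × 10⁻²² = 6.03 × 10⁻¹² m = 6030 fm.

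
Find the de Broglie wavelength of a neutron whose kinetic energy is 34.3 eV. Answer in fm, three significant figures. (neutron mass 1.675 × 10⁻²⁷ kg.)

λ = 4880 fm

KE = 34.3 eV = 5.495 × 10⁻¹⁸ J.
p = √(2mKE) = √(2 × 1.675 × 10⁻²⁷ × 5.495 × 10⁻¹⁸) = 1.357 × 10⁻²² kg·m/s.
λ = h/p = 6.626 × 10⁻³⁴ / 1.357 × 10⁻²² = 4.88 × 10⁻¹² m = 4880 fm.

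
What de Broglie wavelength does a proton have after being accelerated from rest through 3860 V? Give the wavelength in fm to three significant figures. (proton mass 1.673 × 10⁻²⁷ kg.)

KE = eV = 1.602 × 10⁻¹⁹ × 3860 = 6.184 × 10⁻¹⁶ J.
p = √(2mKE) = √(2 × 1.673 × 10⁻²⁷ × 6.184 × 10⁻¹⁶) = 1.438 × 10⁻²¹ kg·m/s.
λ = h/p = 6.626 × 10⁻³⁴ / 1.438 × 10⁻²¹ = 4.61 × 10⁻¹³ m = 461 fm.

λ = 461 fm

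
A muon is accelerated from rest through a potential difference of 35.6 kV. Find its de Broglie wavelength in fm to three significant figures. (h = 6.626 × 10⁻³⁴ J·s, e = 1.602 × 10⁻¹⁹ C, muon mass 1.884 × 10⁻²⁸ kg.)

KE = eV = 1.602 × 10⁻¹⁹ × 3.560 × 10⁴ = 5.703 × 10⁻¹⁵ J.
p = √(2mKE) = √(2 × 1.884 × 10⁻²⁸ × 5.703 × 10⁻¹⁵) = 1.466 × 10⁻²¹ kg·m/s.
λ = h/p = 6.626 × 10⁻³⁴ / 1.466 × 10⁻²¹ = 4.52 × 10⁻¹³ m = 452 fm.

λ = 452 fm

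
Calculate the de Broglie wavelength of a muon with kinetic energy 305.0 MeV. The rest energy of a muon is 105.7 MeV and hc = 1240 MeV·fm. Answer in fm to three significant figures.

Total energy E = KE + m₀c² = 305.0 + 105.7 = 410.7 MeV.
(pc)² = E² − (m₀c²)² = (410.7)² − (105.7)² = 1.575 × 10⁵ MeV², so pc = 396.9 MeV.
λ = hc/(pc) = 1240 MeV·fm / 396.9 MeV = 3.12 fm.

λ = 3.12 fm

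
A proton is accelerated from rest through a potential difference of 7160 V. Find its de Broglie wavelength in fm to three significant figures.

λ = 338 fm

KE = eV = 1.602 × 10⁻¹⁹ × 7160 = 1.147 × 10⁻¹⁵ J.
p = √(2mKE) = √(2 × 1.673 × 10⁻²⁷ × 1.147 × 10⁻¹⁵) = 1.959 × 10⁻²¹ kg·m/s.
λ = h/p = 6.626 × 10⁻³⁴ / 1.959 × 10⁻²¹ = 3.38 × 10⁻¹³ m = 338 fm.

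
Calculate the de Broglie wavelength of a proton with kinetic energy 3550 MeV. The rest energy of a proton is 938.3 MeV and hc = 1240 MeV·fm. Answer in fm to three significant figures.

Total energy E = KE + m₀c² = 3550 + 938.3 = 4488.3 MeV.
(pc)² = E² − (m₀c²)² = (4488.3)² − (938.3)² = 1.926 × 10⁷ MeV², so pc = 4389 MeV.
λ = hc/(pc) = 1240 MeV·fm / 4389 MeV = 0.283 fm.

λ = 0.283 fm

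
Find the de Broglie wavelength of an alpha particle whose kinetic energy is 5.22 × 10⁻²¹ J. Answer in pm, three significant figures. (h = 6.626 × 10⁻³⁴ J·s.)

λ = 79.6 pm

p = √(2mKE) = √(2 × 6.645 × 10⁻²⁷ × 5.220 × 10⁻²¹) = 8.329 × 10⁻²⁴ kg·m/s.
λ = h/p = 6.626 × 10⁻³⁴ / 8.329 × 10⁻²⁴ = 7.96 × 10⁻¹¹ m = 79.6 pm.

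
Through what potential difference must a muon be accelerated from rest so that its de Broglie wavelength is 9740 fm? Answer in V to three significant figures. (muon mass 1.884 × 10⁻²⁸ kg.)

V = 76.7 V

p = h/λ = 6.626 × 10⁻³⁴ / 9.740 × 10⁻¹² = 6.803 × 10⁻²³ kg·m/s.
KE = p²/(2m) = 1.228 × 10⁻¹⁷ J.
V = KE/e = 1.228 × 10⁻¹⁷ / (1.602 × 10⁻¹⁹) = 76.7 V.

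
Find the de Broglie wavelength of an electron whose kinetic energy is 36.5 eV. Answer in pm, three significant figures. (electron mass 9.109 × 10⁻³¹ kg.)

KE = 36.5 eV = 5.847 × 10⁻¹⁸ J.
p = √(2mKE) = √(2 × 9.109 × 10⁻³¹ × 5.847 × 10⁻¹⁸) = 3.264 × 10⁻²⁴ kg·m/s.
λ = h/p = 6.626 × 10⁻³⁴ / 3.264 × 10⁻²⁴ = 2.03 × 10⁻¹⁰ m = 203 pm.

λ = 203 pm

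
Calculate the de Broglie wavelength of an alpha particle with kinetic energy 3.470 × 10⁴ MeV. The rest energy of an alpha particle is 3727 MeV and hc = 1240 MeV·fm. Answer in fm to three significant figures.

λ = 0.0324 fm

Total energy E = KE + m₀c² = 3.470 × 10⁴ + 3727 = 38427 MeV.
(pc)² = E² − (m₀c²)² = (38427)² − (3727)² = 1.463 × 10⁹ MeV², so pc = 3.825 × 10⁴ MeV.
λ = hc/(pc) = 1240 MeV·fm / 3.825 × 10⁴ MeV = 0.0324 fm.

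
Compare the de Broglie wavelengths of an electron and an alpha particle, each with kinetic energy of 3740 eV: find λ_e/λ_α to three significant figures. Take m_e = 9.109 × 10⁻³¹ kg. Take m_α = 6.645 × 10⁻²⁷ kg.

At fixed KE, p = √(2mKE) so λ = h/p ∝ 1/√m.
λ_e/λ_α = √(m_α/m_e) = √(6.645 × 10⁻²⁷/9.109 × 10⁻³¹) = √(7295) = 85.4.

λ_e/λ_α = 85.4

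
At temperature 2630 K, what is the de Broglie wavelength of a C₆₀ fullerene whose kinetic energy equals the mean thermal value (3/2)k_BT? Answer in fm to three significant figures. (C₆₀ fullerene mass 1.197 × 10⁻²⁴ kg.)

λ = 1830 fm

KE = (3/2)k_BT = 1.5 × 1.381 × 10⁻²³ × 2630 = 5.448 × 10⁻²⁰ J.
p = √(2mKE) = √(2 × 1.197 × 10⁻²⁴ × 5.448 × 10⁻²⁰) = 3.611 × 10⁻²² kg·m/s.
λ = h/p = 1.83 × 10⁻¹² m = 1830 fm.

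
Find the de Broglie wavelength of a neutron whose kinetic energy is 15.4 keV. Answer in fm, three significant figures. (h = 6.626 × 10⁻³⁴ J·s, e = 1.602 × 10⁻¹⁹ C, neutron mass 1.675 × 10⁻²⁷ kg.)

λ = 230 fm

KE = 15.4 keV = 2.467 × 10⁻¹⁵ J.
p = √(2mKE) = √(2 × 1.675 × 10⁻²⁷ × 2.467 × 10⁻¹⁵) = 2.875 × 10⁻²¹ kg·m/s.
λ = h/p = 6.626 × 10⁻³⁴ / 2.875 × 10⁻²¹ = 2.30 × 10⁻¹³ m = 230 fm.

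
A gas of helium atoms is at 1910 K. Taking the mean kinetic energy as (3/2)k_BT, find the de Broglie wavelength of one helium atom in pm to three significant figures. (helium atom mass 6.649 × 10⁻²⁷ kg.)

KE = (3/2)k_BT = 1.5 × 1.381 × 10⁻²³ × 1910 = 3.957 × 10⁻²⁰ J.
p = √(2mKE) = √(2 × 6.649 × 10⁻²⁷ × 3.957 × 10⁻²⁰) = 2.294 × 10⁻²³ kg·m/s.
λ = h/p = 2.89 × 10⁻¹¹ m = 28.9 pm.

λ = 28.9 pm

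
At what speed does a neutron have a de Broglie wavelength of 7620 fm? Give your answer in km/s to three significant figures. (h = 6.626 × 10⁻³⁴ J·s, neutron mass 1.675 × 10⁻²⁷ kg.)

v = 51.9 km/s

p = h/λ = 6.626 × 10⁻³⁴ / 7.620 × 10⁻¹² = 8.696 × 10⁻²³ kg·m/s.
v = p/m = 8.696 × 10⁻²³ / 1.675 × 10⁻²⁷ = 5.19 × 10⁴ m/s = 51.9 km/s.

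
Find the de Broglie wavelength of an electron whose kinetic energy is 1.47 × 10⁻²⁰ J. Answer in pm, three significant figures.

p = √(2mKE) = √(2 × 9.109 × 10⁻³¹ × 1.470 × 10⁻²⁰) = 1.636 × 10⁻²⁵ kg·m/s.
λ = h/p = 6.626 × 10⁻³⁴ / 1.636 × 10⁻²⁵ = 4.05 × 10⁻⁹ m = 4050 pm.

λ = 4050 pm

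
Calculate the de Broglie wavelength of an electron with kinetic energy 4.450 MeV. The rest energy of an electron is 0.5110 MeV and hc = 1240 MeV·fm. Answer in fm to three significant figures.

Total energy E = KE + m₀c² = 4.450 + 0.5110 = 4.9610 MeV.
(pc)² = E² − (m₀c²)² = (4.9610)² − (0.5110)² = 24.35 MeV², so pc = 4.935 MeV.
λ = hc/(pc) = 1240 MeV·fm / 4.935 MeV = 251 fm.

λ = 251 fm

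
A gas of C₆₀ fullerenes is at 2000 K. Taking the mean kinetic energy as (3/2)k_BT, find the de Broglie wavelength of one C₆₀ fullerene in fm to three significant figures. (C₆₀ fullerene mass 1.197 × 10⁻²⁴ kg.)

λ = 2100 fm

KE = (3/2)k_BT = 1.5 × 1.381 × 10⁻²³ × 2000 = 4.143 × 10⁻²⁰ J.
p = √(2mKE) = √(2 × 1.197 × 10⁻²⁴ × 4.143 × 10⁻²⁰) = 3.149 × 10⁻²² kg·m/s.
λ = h/p = 2.10 × 10⁻¹² m = 2100 fm.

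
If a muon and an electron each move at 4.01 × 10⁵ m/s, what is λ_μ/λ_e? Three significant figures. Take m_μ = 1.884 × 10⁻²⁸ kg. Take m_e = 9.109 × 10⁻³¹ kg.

At fixed v, p = mv so λ = h/(mv) ∝ 1/m.
λ_μ/λ_e = m_e/m_μ = 9.109 × 10⁻³¹/1.884 × 10⁻²⁸ = 4.83 × 10⁻³.

λ_μ/λ_e = 4.83 × 10⁻³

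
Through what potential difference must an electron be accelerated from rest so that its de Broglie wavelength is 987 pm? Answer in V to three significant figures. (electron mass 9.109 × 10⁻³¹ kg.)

p = h/λ = 6.626 × 10⁻³⁴ / 9.870 × 10⁻¹⁰ = 6.713 × 10⁻²⁵ kg·m/s.
KE = p²/(2m) = 2.474 × 10⁻¹⁹ J.
V = KE/e = 2.474 × 10⁻¹⁹ / (1.602 × 10⁻¹⁹) = 1.54 V.

V = 1.54 V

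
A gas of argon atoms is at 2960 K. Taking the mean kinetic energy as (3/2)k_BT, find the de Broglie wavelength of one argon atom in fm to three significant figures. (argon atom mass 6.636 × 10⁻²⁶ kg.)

λ = 7350 fm

KE = (3/2)k_BT = 1.5 × 1.381 × 10⁻²³ × 2960 = 6.132 × 10⁻²⁰ J.
p = √(2mKE) = √(2 × 6.636 × 10⁻²⁶ × 6.132 × 10⁻²⁰) = 9.021 × 10⁻²³ kg·m/s.
λ = h/p = 7.35 × 10⁻¹² m = 7350 fm.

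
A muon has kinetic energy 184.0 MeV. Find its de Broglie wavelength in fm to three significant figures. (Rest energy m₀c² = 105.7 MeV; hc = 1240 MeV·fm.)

Total energy E = KE + m₀c² = 184.0 + 105.7 = 289.7 MeV.
(pc)² = E² − (m₀c²)² = (289.7)² − (105.7)² = 7.275 × 10⁴ MeV², so pc = 269.7 MeV.
λ = hc/(pc) = 1240 MeV·fm / 269.7 MeV = 4.60 fm.

λ = 4.60 fm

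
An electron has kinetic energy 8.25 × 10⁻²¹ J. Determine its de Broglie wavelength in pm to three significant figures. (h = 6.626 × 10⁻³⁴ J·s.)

λ = 5400 pm

p = √(2mKE) = √(2 × 9.109 × 10⁻³¹ × 8.250 × 10⁻²¹) = 1.226 × 10⁻²⁵ kg·m/s.
λ = h/p = 6.626 × 10⁻³⁴ / 1.226 × 10⁻²⁵ = 5.40 × 10⁻⁹ m = 5400 pm.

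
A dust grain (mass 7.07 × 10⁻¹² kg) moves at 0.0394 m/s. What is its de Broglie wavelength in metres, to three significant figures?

λ = 2.38 × 10⁻²¹ m

p = mv = 7.07 × 10⁻¹² × 0.0394 = 2.786 × 10⁻¹³ kg·m/s.
λ = h/p = 6.626 × 10⁻³⁴ / 2.786 × 10⁻¹³ = 2.38 × 10⁻²¹ m.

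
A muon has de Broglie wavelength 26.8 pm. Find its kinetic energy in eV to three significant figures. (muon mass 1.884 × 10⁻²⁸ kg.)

KE = 10.1 eV

p = h/λ = 6.626 × 10⁻³⁴ / 2.680 × 10⁻¹¹ = 2.472 × 10⁻²³ kg·m/s.
KE = p²/(2m) = (2.472 × 10⁻²³)² / (2 × 1.884 × 10⁻²⁸) = 1.622 × 10⁻¹⁸ J = 10.1 eV.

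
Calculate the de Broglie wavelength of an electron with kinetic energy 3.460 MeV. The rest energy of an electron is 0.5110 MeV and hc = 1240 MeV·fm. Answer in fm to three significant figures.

λ = 315 fm

Total energy E = KE + m₀c² = 3.460 + 0.5110 = 3.9710 MeV.
(pc)² = E² − (m₀c²)² = (3.9710)² − (0.5110)² = 15.51 MeV², so pc = 3.938 MeV.
λ = hc/(pc) = 1240 MeV·fm / 3.938 MeV = 315 fm.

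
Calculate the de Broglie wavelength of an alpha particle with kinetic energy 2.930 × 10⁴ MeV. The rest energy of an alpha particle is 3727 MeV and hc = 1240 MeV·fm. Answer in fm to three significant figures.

Total energy E = KE + m₀c² = 2.930 × 10⁴ + 3727 = 33027 MeV.
(pc)² = E² − (m₀c²)² = (33027)² − (3727)² = 1.077 × 10⁹ MeV², so pc = 3.282 × 10⁴ MeV.
λ = hc/(pc) = 1240 MeV·fm / 3.282 × 10⁴ MeV = 0.0378 fm.

λ = 0.0378 fm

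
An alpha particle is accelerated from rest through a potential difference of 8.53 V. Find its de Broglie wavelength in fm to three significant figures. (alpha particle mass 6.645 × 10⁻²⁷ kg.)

KE = 2eV = 2 × 1.602 × 10⁻¹⁹ × 8.530 = 2.733 × 10⁻¹⁸ J.
p = √(2mKE) = √(2 × 6.645 × 10⁻²⁷ × 2.733 × 10⁻¹⁸) = 1.906 × 10⁻²² kg·m/s.
λ = h/p = 6.626 × 10⁻³⁴ / 1.906 × 10⁻²² = 3.48 × 10⁻¹² m = 3480 fm.

λ = 3480 fm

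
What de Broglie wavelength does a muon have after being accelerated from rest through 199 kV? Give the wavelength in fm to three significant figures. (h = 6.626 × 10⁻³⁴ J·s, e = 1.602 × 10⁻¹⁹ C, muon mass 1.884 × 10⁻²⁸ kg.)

KE = eV = 1.602 × 10⁻¹⁹ × 1.990 × 10⁵ = 3.188 × 10⁻¹⁴ J.
p = √(2mKE) = √(2 × 1.884 × 10⁻²⁸ × 3.188 × 10⁻¹⁴) = 3.466 × 10⁻²¹ kg·m/s.
λ = h/p = 6.626 × 10⁻³⁴ / 3.466 × 10⁻²¹ = 1.91 × 10⁻¹³ m = 191 fm.

λ = 191 fm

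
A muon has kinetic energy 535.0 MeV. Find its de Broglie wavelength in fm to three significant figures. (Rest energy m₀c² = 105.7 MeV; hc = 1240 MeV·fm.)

Total energy E = KE + m₀c² = 535.0 + 105.7 = 640.7 MeV.
(pc)² = E² − (m₀c²)² = (640.7)² − (105.7)² = 3.993 × 10⁵ MeV², so pc = 631.9 MeV.
λ = hc/(pc) = 1240 MeV·fm / 631.9 MeV = 1.96 fm.

λ = 1.96 fm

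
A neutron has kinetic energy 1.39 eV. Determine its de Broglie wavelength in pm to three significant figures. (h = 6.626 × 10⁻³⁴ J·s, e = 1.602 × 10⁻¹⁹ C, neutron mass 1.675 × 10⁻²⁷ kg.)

KE = 1.39 eV = 2.227 × 10⁻¹⁹ J.
p = √(2mKE) = √(2 × 1.675 × 10⁻²⁷ × 2.227 × 10⁻¹⁹) = 2.731 × 10⁻²³ kg·m/s.
λ = h/p = 6.626 × 10⁻³⁴ / 2.731 × 10⁻²³ = 2.43 × 10⁻¹¹ m = 24.3 pm.

λ = 24.3 pm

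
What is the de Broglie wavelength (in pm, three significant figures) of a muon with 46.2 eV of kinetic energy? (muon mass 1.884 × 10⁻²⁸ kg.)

λ = 12.5 pm

KE = 46.2 eV = 7.401 × 10⁻¹⁸ J.
p = √(2mKE) = √(2 × 1.884 × 10⁻²⁸ × 7.401 × 10⁻¹⁸) = 5.281 × 10⁻²³ kg·m/s.
λ = h/p = 6.626 × 10⁻³⁴ / 5.281 × 10⁻²³ = 1.25 × 10⁻¹¹ m = 12.5 pm.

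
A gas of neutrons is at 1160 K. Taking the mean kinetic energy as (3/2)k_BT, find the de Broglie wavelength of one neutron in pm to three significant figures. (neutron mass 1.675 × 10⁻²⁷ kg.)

λ = 73.9 pm

KE = (3/2)k_BT = 1.5 × 1.381 × 10⁻²³ × 1160 = 2.403 × 10⁻²⁰ J.
p = √(2mKE) = √(2 × 1.675 × 10⁻²⁷ × 2.403 × 10⁻²⁰) = 8.972 × 10⁻²⁴ kg·m/s.
λ = h/p = 7.39 × 10⁻¹¹ m = 73.9 pm.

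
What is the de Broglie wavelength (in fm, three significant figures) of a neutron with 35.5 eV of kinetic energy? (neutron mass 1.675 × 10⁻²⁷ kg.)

λ = 4800 fm

KE = 35.5 eV = 5.687 × 10⁻¹⁸ J.
p = √(2mKE) = √(2 × 1.675 × 10⁻²⁷ × 5.687 × 10⁻¹⁸) = 1.380 × 10⁻²² kg·m/s.
λ = h/p = 6.626 × 10⁻³⁴ / 1.380 × 10⁻²² = 4.80 × 10⁻¹² m = 4800 fm.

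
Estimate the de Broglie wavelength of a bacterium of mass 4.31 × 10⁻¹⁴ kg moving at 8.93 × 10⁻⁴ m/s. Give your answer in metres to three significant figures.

p = mv = 4.31 × 10⁻¹⁴ × 8.93 × 10⁻⁴ = 3.849 × 10⁻¹⁷ kg·m/s.
λ = h/p = 6.626 × 10⁻³⁴ / 3.849 × 10⁻¹⁷ = 1.72 × 10⁻¹⁷ m.

λ = 1.72 × 10⁻¹⁷ m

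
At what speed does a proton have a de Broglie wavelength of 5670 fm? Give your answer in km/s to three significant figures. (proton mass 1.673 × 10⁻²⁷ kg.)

v = 69.9 km/s

p = h/λ = 6.626 × 10⁻³⁴ / 5.670 × 10⁻¹² = 1.169 × 10⁻²² kg·m/s.
v = p/m = 1.169 × 10⁻²² / 1.673 × 10⁻²⁷ = 6.99 × 10⁴ m/s = 69.9 km/s.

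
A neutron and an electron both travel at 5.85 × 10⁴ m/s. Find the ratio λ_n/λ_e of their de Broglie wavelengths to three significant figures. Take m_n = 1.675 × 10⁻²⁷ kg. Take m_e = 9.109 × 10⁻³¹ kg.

λ_n/λ_e = 5.44 × 10⁻⁴

At fixed v, p = mv so λ = h/(mv) ∝ 1/m.
λ_n/λ_e = m_e/m_n = 9.109 × 10⁻³¹/1.675 × 10⁻²⁷ = 5.44 × 10⁻⁴.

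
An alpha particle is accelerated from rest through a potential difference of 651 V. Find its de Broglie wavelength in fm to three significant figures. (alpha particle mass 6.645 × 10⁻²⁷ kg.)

λ = 398 fm

KE = 2eV = 2 × 1.602 × 10⁻¹⁹ × 651.0 = 2.086 × 10⁻¹⁶ J.
p = √(2mKE) = √(2 × 6.645 × 10⁻²⁷ × 2.086 × 10⁻¹⁶) = 1.665 × 10⁻²¹ kg·m/s.
λ = h/p = 6.626 × 10⁻³⁴ / 1.665 × 10⁻²¹ = 3.98 × 10⁻¹³ m = 398 fm.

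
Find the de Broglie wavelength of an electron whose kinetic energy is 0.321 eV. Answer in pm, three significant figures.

λ = 2160 pm

KE = 0.321 eV = 5.142 × 10⁻²⁰ J.
p = √(2mKE) = √(2 × 9.109 × 10⁻³¹ × 5.142 × 10⁻²⁰) = 3.061 × 10⁻²⁵ kg·m/s.
λ = h/p = 6.626 × 10⁻³⁴ / 3.061 × 10⁻²⁵ = 2.16 × 10⁻⁹ m = 2160 pm.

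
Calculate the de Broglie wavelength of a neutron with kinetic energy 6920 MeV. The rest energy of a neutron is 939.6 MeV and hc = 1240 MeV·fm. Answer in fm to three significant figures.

λ = 0.159 fm

Total energy E = KE + m₀c² = 6920 + 939.6 = 7859.6 MeV.
(pc)² = E² − (m₀c²)² = (7859.6)² − (939.6)² = 6.089 × 10⁷ MeV², so pc = 7803 MeV.
λ = hc/(pc) = 1240 MeV·fm / 7803 MeV = 0.159 fm.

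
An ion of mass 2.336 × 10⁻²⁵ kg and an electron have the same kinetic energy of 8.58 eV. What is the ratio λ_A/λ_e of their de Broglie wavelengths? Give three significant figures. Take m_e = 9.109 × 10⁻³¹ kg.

λ_A/λ_e = 1.97 × 10⁻³

At fixed KE, p = √(2mKE) so λ = h/p ∝ 1/√m.
λ_A/λ_e = √(m_e/m_A) = √(9.109 × 10⁻³¹/2.336 × 10⁻²⁵) = √(3.899 × 10⁻⁶) = 1.97 × 10⁻³.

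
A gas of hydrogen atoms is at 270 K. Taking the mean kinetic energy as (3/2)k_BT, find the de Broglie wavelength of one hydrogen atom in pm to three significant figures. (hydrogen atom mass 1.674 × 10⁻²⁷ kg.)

KE = (3/2)k_BT = 1.5 × 1.381 × 10⁻²³ × 270 = 5.593 × 10⁻²¹ J.
p = √(2mKE) = √(2 × 1.674 × 10⁻²⁷ × 5.593 × 10⁻²¹) = 4.327 × 10⁻²⁴ kg·m/s.
λ = h/p = 1.53 × 10⁻¹⁰ m = 153 pm.

λ = 153 pm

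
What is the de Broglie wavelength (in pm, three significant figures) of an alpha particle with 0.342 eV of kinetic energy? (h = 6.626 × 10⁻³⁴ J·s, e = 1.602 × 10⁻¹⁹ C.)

KE = 0.342 eV = 5.479 × 10⁻²⁰ J.
p = √(2mKE) = √(2 × 6.645 × 10⁻²⁷ × 5.479 × 10⁻²⁰) = 2.698 × 10⁻²³ kg·m/s.
λ = h/p = 6.626 × 10⁻³⁴ / 2.698 × 10⁻²³ = 2.46 × 10⁻¹¹ m = 24.6 pm.

λ = 24.6 pm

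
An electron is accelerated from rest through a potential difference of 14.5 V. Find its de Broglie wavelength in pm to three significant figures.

λ = 322 pm

KE = eV = 1.602 × 10⁻¹⁹ × 14.50 = 2.323 × 10⁻¹⁸ J.
p = √(2mKE) = √(2 × 9.109 × 10⁻³¹ × 2.323 × 10⁻¹⁸) = 2.057 × 10⁻²⁴ kg·m/s.
λ = h/p = 6.626 × 10⁻³⁴ / 2.057 × 10⁻²⁴ = 3.22 × 10⁻¹⁰ m = 322 pm.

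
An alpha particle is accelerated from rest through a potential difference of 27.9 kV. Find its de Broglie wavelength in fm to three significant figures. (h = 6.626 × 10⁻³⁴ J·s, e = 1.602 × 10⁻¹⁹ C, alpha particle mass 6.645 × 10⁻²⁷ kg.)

KE = 2eV = 2 × 1.602 × 10⁻¹⁹ × 2.790 × 10⁴ = 8.939 × 10⁻¹⁵ J.
p = √(2mKE) = √(2 × 6.645 × 10⁻²⁷ × 8.939 × 10⁻¹⁵) = 1.090 × 10⁻²⁰ kg·m/s.
λ = h/p = 6.626 × 10⁻³⁴ / 1.090 × 10⁻²⁰ = 6.08 × 10⁻¹⁴ m = 60.8 fm.

λ = 60.8 fm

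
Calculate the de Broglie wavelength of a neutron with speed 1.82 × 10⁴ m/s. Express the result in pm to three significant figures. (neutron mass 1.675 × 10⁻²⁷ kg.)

p = mv = 1.675 × 10⁻²⁷ × 1.82 × 10⁴ = 3.048 × 10⁻²³ kg·m/s.
λ = h/p = 6.626 × 10⁻³⁴ / 3.048 × 10⁻²³ = 2.17 × 10⁻¹¹ m = 21.7 pm.

λ = 21.7 pm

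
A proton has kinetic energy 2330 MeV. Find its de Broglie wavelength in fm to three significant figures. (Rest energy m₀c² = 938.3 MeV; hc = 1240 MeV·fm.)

Total energy E = KE + m₀c² = 2330 + 938.3 = 3268.3 MeV.
(pc)² = E² − (m₀c²)² = (3268.3)² − (938.3)² = 9.801 × 10⁶ MeV², so pc = 3131 MeV.
λ = hc/(pc) = 1240 MeV·fm / 3131 MeV = 0.396 fm.

λ = 0.396 fm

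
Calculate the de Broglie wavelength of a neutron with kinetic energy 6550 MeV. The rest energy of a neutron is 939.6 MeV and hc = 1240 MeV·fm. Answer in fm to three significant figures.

λ = 0.167 fm

Total energy E = KE + m₀c² = 6550 + 939.6 = 7489.6 MeV.
(pc)² = E² − (m₀c²)² = (7489.6)² − (939.6)² = 5.521 × 10⁷ MeV², so pc = 7430 MeV.
λ = hc/(pc) = 1240 MeV·fm / 7430 MeV = 0.167 fm.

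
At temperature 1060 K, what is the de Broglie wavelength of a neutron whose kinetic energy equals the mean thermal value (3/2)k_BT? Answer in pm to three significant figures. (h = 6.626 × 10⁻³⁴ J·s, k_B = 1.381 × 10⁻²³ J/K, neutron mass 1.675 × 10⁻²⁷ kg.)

KE = (3/2)k_BT = 1.5 × 1.381 × 10⁻²³ × 1060 = 2.196 × 10⁻²⁰ J.
p = √(2mKE) = √(2 × 1.675 × 10⁻²⁷ × 2.196 × 10⁻²⁰) = 8.577 × 10⁻²⁴ kg·m/s.
λ = h/p = 7.73 × 10⁻¹¹ m = 77.3 pm.

λ = 77.3 pm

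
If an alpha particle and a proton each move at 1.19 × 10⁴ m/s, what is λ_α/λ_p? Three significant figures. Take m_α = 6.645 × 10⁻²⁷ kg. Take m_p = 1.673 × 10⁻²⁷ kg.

λ_α/λ_p = 0.252

At fixed v, p = mv so λ = h/(mv) ∝ 1/m.
λ_α/λ_p = m_p/m_α = 1.673 × 10⁻²⁷/6.645 × 10⁻²⁷ = 0.252.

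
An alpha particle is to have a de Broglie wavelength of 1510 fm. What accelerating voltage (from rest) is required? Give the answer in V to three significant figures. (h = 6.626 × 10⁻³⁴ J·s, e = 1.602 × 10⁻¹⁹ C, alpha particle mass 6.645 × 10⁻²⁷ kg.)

p = h/λ = 6.626 × 10⁻³⁴ / 1.510 × 10⁻¹² = 4.388 × 10⁻²² kg·m/s.
KE = p²/(2m) = 1.449 × 10⁻¹⁷ J.
V = KE/2e = 1.449 × 10⁻¹⁷ / (2 × 1.602 × 10⁻¹⁹) = 45.2 V.

V = 45.2 V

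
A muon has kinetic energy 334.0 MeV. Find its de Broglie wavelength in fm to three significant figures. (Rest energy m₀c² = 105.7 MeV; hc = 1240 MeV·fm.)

λ = 2.91 fm

Total energy E = KE + m₀c² = 334.0 + 105.7 = 439.7 MeV.
(pc)² = E² − (m₀c²)² = (439.7)² − (105.7)² = 1.822 × 10⁵ MeV², so pc = 426.8 MeV.
λ = hc/(pc) = 1240 MeV·fm / 426.8 MeV = 2.91 fm.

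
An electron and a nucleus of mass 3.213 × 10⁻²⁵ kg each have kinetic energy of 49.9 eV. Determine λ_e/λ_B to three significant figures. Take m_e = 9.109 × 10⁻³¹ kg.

At fixed KE, p = √(2mKE) so λ = h/p ∝ 1/√m.
λ_e/λ_B = √(m_B/m_e) = √(3.213 × 10⁻²⁵/9.109 × 10⁻³¹) = √(3.527 × 10⁵) = 594.

λ_e/λ_B = 594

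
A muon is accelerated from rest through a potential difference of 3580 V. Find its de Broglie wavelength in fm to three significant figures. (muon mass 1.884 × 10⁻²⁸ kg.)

λ = 1430 fm

KE = eV = 1.602 × 10⁻¹⁹ × 3580 = 5.735 × 10⁻¹⁶ J.
p = √(2mKE) = √(2 × 1.884 × 10⁻²⁸ × 5.735 × 10⁻¹⁶) = 4.649 × 10⁻²² kg·m/s.
λ = h/p = 6.626 × 10⁻³⁴ / 4.649 × 10⁻²² = 1.43 × 10⁻¹² m = 1430 fm.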